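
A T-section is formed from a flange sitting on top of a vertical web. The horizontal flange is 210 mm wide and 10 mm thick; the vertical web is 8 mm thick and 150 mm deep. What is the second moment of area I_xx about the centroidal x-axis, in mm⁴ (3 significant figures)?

Break the section into simple shapes (no overlaps), measuring from the bottom-left corner of the bounding box.
Flange: 210 × 10, A = 2 100 mm², y = 155 mm, Ī = 17 500 mm⁴.
Web: 8 × 150, A = 1 200 mm², y = 75 mm, Ī = 2 250 000 mm⁴.
Centroid: ȳ = ΣA·y / ΣA = 125.91 mm.
Transfer each piece to the centroidal x-axis using Ī + A·d² with d = y − 125.91:
  flange: d = 29.091 mm → contributes +1 794 690 mm⁴
  web: d = -50.909 mm → contributes +5 360 083 mm⁴
Total I = 7 154 773 mm⁴.

I_xx ≈ 7.15 × 10⁶ mm⁴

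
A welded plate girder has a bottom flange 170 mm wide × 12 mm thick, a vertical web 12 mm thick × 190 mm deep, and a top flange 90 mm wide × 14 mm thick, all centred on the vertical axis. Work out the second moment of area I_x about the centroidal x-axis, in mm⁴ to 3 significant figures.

Split into non-overlapping primitives; take the origin at the lower-left of the bounding box.
Bottom plate: 170 × 12, A = 2 040 mm², y = 6 mm, Ī = 24 480 mm⁴.
Web plate: 12 × 190, A = 2 280 mm², y = 107 mm, Ī = 6 859 000 mm⁴.
Top plate: 90 × 14, A = 1 260 mm², y = 209 mm, Ī = 20 580 mm⁴.
Centroid: ȳ = ΣA·y / ΣA = 93.108 mm.
Transfer each piece to the centroidal x-axis using Ī + A·d² with d = y − 93.108:
  bottom plate: d = -87.108 mm → contributes +15 503 431 mm⁴
  web plate: d = 13.892 mm → contributes +7 299 042 mm⁴
  top plate: d = 115.89 mm → contributes +16 943 722 mm⁴
Total I = 39 746 195 mm⁴.

I_x ≈ 3.97 × 10⁷ mm⁴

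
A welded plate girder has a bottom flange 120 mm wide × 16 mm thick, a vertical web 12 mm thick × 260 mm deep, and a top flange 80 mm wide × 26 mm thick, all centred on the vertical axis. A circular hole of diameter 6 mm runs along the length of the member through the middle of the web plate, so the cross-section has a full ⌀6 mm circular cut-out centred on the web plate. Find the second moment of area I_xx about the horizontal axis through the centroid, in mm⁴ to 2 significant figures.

I_xx ≈ 9.7 × 10⁷ mm⁴

Decompose the section into non-overlapping parts with the origin at the bottom-left of its bounding rectangle.
Bottom plate: 120 × 16, A = 1 920 mm², y = 8 mm, Ī = 40 960 mm⁴.
Web plate: 12 × 260, A = 3 120 mm², y = 146 mm, Ī = 17 576 000 mm⁴.
Top plate: 80 × 26, A = 2 080 mm², y = 289 mm, Ī = 117 173 mm⁴.
Hole (subtracted): ⌀6, A = 28.27 mm², y = 146 mm, Ī = 63.62 mm⁴.
Centroid: ȳ = ΣA·y / ΣA = 150.6 mm.
Transfer each piece to the horizontal axis through the centroid using Ī + A·d² with d = y − 150.6:
  bottom plate: d = -142.6 mm → contributes +39 072 740 mm⁴
  web plate: d = -4.58 mm → contributes +17 641 446 mm⁴
  top plate: d = 138.4 mm → contributes +39 970 182 mm⁴
  hole: d = -4.58 mm → contributes −656.7 mm⁴
Total I = 96 683 712 mm⁴.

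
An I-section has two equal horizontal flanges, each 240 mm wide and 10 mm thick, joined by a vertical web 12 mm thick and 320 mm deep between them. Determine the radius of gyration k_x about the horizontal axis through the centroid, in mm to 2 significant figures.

Decompose the section into non-overlapping parts with the origin at the bottom-left of its bounding rectangle.
Bottom flange: 240 × 10, A = 2 400 mm², y = 5 mm, Ī = 20 000 mm⁴.
Web: 12 × 320, A = 3 840 mm², y = 170 mm, Ī = 32 768 000 mm⁴.
Top flange: 240 × 10, A = 2 400 mm², y = 335 mm, Ī = 20 000 mm⁴.
By symmetry the centroid is at mid-height, ȳ = 170 mm.
Transfer each piece to the horizontal axis through the centroid using Ī + A·d² with d = y − 170:
  bottom flange: d = -165 mm → contributes +65 360 000 mm⁴
  web: d = 0 mm → contributes +32 768 000 mm⁴
  top flange: d = 165 mm → contributes +65 360 000 mm⁴
Total I = 163 488 000 mm⁴.
Radius of gyration: k = √(I/A) = √(163 488 000 / 8 640) = 137.6 mm.

k_x ≈ 140 mm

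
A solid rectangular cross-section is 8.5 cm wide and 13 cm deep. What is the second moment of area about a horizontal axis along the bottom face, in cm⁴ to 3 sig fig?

The section: 8.5 × 13, A = 110.5 cm², y = 6.5 cm, Ī = 1556.2 cm⁴.
Transfer it to the base of the section using Ī + A·d² with d = y − 0:
  the section: d = 6.5 cm → contributes +6224.8 cm⁴
Total I = 6224.8 cm⁴.

I_base ≈ 6220 cm⁴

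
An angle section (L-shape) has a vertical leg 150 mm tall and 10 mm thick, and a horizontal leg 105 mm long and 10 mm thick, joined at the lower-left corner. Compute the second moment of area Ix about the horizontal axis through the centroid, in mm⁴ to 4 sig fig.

Decompose the section into non-overlapping parts with the origin at the bottom-left of its bounding rectangle.
Vertical leg: 10 × 150, A = 1 500 mm², y = 75 mm, Ī = 2 812 500 mm⁴.
Horizontal leg (remainder): 95 × 10, A = 950 mm², y = 5 mm, Ī = 7916.67 mm⁴.
Centroid: ȳ = ΣA·y / ΣA = 47.8571 mm.
Transfer each piece to the horizontal axis through the centroid using Ī + A·d² with d = y − 47.8571:
  vertical leg: d = 27.1429 mm → contributes +3 917 602 mm⁴
  horizontal leg (remainder): d = -42.8571 mm → contributes +1 752 815 mm⁴
Total I = 5 670 417 mm⁴.

Ix ≈ 5.670 × 10⁶ mm⁴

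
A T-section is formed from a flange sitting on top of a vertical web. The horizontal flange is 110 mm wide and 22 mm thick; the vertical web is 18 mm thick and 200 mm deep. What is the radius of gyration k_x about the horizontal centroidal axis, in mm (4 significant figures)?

k_x ≈ 70.51 mm

Treat the section as a set of non-overlapping primitives; coordinates are from the bounding-box lower-left.
Flange: 110 × 22, A = 2 420 mm², y = 211 mm, Ī = 97606.7 mm⁴.
Web: 18 × 200, A = 3 600 mm², y = 100 mm, Ī = 12 000 000 mm⁴.
Centroid: ȳ = ΣA·y / ΣA = 144.621 mm.
Transfer each piece to the horizontal centroidal axis using Ī + A·d² with d = y − 144.621:
  flange: d = 66.3787 mm → contributes +10 760 458 mm⁴
  web: d = -44.6213 mm → contributes +19 167 805 mm⁴
Total I = 29 928 263 mm⁴.
Radius of gyration: k = √(I/A) = √(29 928 263 / 6 020) = 70.5087 mm.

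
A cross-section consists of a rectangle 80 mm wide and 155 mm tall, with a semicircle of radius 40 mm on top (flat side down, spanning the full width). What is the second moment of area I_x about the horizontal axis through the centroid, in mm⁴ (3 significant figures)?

I_x ≈ 4.38 × 10⁷ mm⁴

Treat the section as a set of non-overlapping primitives; coordinates are from the bounding-box lower-left.
Rectangular body: 80 × 155, A = 12 400 mm², y = 77.5 mm, Ī = 24 825 833 mm⁴.
Semicircular cap: semicircle r = 40, A = 2513.3 mm², y = 171.98 mm, Ī = 280 978 mm⁴.
Centroid: ȳ = ΣA·y / ΣA = 93.422 mm.
Transfer each piece to the horizontal axis through the centroid using Ī + A·d² with d = y − 93.422:
  rectangular body: d = -15.922 mm → contributes +27 969 259 mm⁴
  semicircular cap: d = 78.555 mm → contributes +15 790 023 mm⁴
Total I = 43 759 283 mm⁴.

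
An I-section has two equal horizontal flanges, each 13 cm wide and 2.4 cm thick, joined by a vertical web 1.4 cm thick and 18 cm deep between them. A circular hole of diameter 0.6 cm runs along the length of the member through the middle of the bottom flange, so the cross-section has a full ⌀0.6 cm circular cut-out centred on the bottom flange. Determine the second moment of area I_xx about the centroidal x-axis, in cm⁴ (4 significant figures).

I_xx ≈ 7173 cm⁴

Break the section into simple shapes (no overlaps), measuring from the bottom-left corner of the bounding box.
Bottom flange: 13 × 2.4, A = 31.2 cm², y = 1.2 cm, Ī = 14.976 cm⁴.
Web: 1.4 × 18, A = 25.2 cm², y = 11.4 cm, Ī = 680.4 cm⁴.
Top flange: 13 × 2.4, A = 31.2 cm², y = 21.6 cm, Ī = 14.976 cm⁴.
Hole (subtracted): ⌀0.6, A = 0.282743 cm², y = 1.2 cm, Ī = 0.00636173 cm⁴.
Centroid: ȳ = ΣA·y / ΣA = 11.433 cm.
Transfer each piece to the centroidal x-axis using Ī + A·d² with d = y − 11.433:
  bottom flange: d = -10.233 cm → contributes +3282.08 cm⁴
  web: d = -0.0330288 cm → contributes +680.427 cm⁴
  top flange: d = 10.167 cm → contributes +3240.04 cm⁴
  hole: d = -10.233 cm → contributes −29.6138 cm⁴
Total I = 7172.93 cm⁴.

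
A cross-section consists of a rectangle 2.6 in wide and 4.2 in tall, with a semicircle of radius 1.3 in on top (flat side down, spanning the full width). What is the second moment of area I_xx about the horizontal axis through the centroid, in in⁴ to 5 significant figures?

Break the section into simple shapes (no overlaps), measuring from the bottom-left corner of the bounding box.
Rectangular body: 2.6 × 4.2, A = 10.92 in², y = 2.1 in, Ī = 16.0524 in⁴.
Semicircular cap: semicircle r = 1.3, A = 2.654646 in², y = 4.751737 in, Ī = 0.3134769 in⁴.
Centroid: ȳ = ΣA·y / ΣA = 2.618571 in.
Transfer each piece to the horizontal axis through the centroid using Ī + A·d² with d = y − 2.618571:
  rectangular body: d = -0.5185714 in → contributes +18.98897 in⁴
  semicircular cap: d = 2.133166 in → contributes +12.39317 in⁴
Total I = 31.38213 in⁴.

I_xx ≈ 31.382 in⁴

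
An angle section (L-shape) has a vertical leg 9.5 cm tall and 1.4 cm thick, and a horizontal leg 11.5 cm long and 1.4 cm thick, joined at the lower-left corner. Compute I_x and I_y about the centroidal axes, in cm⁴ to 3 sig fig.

Treat the section as a set of non-overlapping primitives; coordinates are from the bounding-box lower-left.
Vertical leg: 1.4 × 9.5, A = 13.3 cm², y = 4.75 cm, Ī = 100.03 cm⁴.
Horizontal leg (remainder): 10.1 × 1.4, A = 14.14 cm², y = 0.7 cm, Ī = 2.3095 cm⁴.
Centroid: ȳ = ΣA·y / ΣA = 2.663 cm.
Transfer each piece to the centroidal x-axis using Ī + A·d² with d = y − 2.663:
  vertical leg: d = 2.087 cm → contributes +157.96 cm⁴
  horizontal leg (remainder): d = -1.963 cm → contributes +56.797 cm⁴
Total I = 214.75 cm⁴.
For the y-axis: x̄ = 3.663 cm.
Repeating about the centroidal y-axis gives I_y = 348.97 cm⁴.

I_x ≈ 215 cm⁴, I_y ≈ 349 cm⁴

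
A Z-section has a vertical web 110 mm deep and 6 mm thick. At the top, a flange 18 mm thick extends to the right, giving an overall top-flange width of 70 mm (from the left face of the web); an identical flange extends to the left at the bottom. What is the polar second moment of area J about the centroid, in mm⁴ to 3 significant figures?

J ≈ 9.21 × 10⁶ mm⁴

Break the section into simple shapes (no overlaps), measuring from the bottom-left corner of the bounding box.
Web: 6 × 110, A = 660 mm², y = 55 mm, Ī = 665 500 mm⁴.
Top flange (beyond web): 64 × 18, A = 1 152 mm², y = 101 mm, Ī = 31 104 mm⁴.
Bottom flange (beyond web): 64 × 18, A = 1 152 mm², y = 9 mm, Ī = 31 104 mm⁴.
Centroid: ȳ = ΣA·y / ΣA = 55 mm.
Transfer each piece to the centroidal x-axis using Ī + A·d² with d = y − 55:
  web: d = 0 mm → contributes +665 500 mm⁴
  top flange (beyond web): d = 46 mm → contributes +2 468 736 mm⁴
  bottom flange (beyond web): d = -46 mm → contributes +2 468 736 mm⁴
Total I = 5 602 972 mm⁴.
For the y-axis: x̄ = 67 mm.
Repeating about the centroidal y-axis gives I_y = 3 610 812 mm⁴.
Polar second moment: J = I_x + I_y = 9 213 784 mm⁴.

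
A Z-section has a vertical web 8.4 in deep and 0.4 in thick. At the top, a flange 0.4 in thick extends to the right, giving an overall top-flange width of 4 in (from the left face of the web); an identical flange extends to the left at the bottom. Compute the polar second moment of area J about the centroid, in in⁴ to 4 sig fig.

Break the section into simple shapes (no overlaps), measuring from the bottom-left corner of the bounding box.
Web: 0.4 × 8.4, A = 3.36 in², y = 4.2 in, Ī = 19.7568 in⁴.
Top flange (beyond web): 3.6 × 0.4, A = 1.44 in², y = 8.2 in, Ī = 0.0192 in⁴.
Bottom flange (beyond web): 3.6 × 0.4, A = 1.44 in², y = 0.2 in, Ī = 0.0192 in⁴.
Centroid: ȳ = ΣA·y / ΣA = 4.2 in.
Transfer each piece to the centroidal x-axis using Ī + A·d² with d = y − 4.2:
  web: d = 0 in → contributes +19.7568 in⁴
  top flange (beyond web): d = 4 in → contributes +23.0592 in⁴
  bottom flange (beyond web): d = -4 in → contributes +23.0592 in⁴
Total I = 65.8752 in⁴.
For the y-axis: x̄ = 3.8 in.
Repeating about the centroidal y-axis gives I_y = 14.6752 in⁴.
Polar second moment: J = I_x + I_y = 80.5504 in⁴.

J ≈ 80.55 in⁴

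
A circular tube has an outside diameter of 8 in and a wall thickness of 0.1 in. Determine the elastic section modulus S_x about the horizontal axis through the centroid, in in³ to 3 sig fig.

S_x ≈ 4.84 in³

Decompose the section into non-overlapping parts with the origin at the bottom-left of its bounding rectangle.
Outer circle: ⌀8, A = 50.265 in², y = 4 in, Ī = 201.06 in⁴.
Bore (subtracted): ⌀7.8, A = 47.784 in², y = 4 in, Ī = 181.7 in⁴.
By symmetry the centroid is at mid-height, ȳ = 4 in.
All pieces are centred on the horizontal axis through the centroid, so I = ΣĪ (holes subtracted) = 19.365 in⁴.
Extreme fibre distance c = 4 in; S = I/c = 4.8412 in³.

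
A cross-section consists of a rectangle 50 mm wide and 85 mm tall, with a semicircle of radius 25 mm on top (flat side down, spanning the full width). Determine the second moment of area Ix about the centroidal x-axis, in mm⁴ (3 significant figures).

Break the section into simple shapes (no overlaps), measuring from the bottom-left corner of the bounding box.
Rectangular body: 50 × 85, A = 4 250 mm², y = 42.5 mm, Ī = 2 558 854 mm⁴.
Semicircular cap: semicircle r = 25, A = 981.75 mm², y = 95.61 mm, Ī = 42 874 mm⁴.
Centroid: ȳ = ΣA·y / ΣA = 52.466 mm.
Transfer each piece to the centroidal x-axis using Ī + A·d² with d = y − 52.466:
  rectangular body: d = -9.9663 mm → contributes +2 980 991 mm⁴
  semicircular cap: d = 43.144 mm → contributes +1 870 310 mm⁴
Total I = 4 851 301 mm⁴.

Ix ≈ 4.85 × 10⁶ mm⁴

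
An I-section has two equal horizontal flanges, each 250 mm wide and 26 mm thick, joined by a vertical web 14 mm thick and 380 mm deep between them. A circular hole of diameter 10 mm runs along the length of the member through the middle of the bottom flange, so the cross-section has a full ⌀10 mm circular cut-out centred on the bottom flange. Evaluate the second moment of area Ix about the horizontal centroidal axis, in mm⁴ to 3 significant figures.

Decompose the section into non-overlapping parts with the origin at the bottom-left of its bounding rectangle.
Bottom flange: 250 × 26, A = 6 500 mm², y = 13 mm, Ī = 366 167 mm⁴.
Web: 14 × 380, A = 5 320 mm², y = 216 mm, Ī = 64 017 333 mm⁴.
Top flange: 250 × 26, A = 6 500 mm², y = 419 mm, Ī = 366 167 mm⁴.
Hole (subtracted): ⌀10, A = 78.54 mm², y = 13 mm, Ī = 490.87 mm⁴.
Centroid: ȳ = ΣA·y / ΣA = 216.87 mm.
Transfer each piece to the horizontal centroidal axis using Ī + A·d² with d = y − 216.87:
  bottom flange: d = -203.87 mm → contributes +270 536 197 mm⁴
  web: d = -0.87403 mm → contributes +64 021 397 mm⁴
  top flange: d = 202.13 mm → contributes +265 923 067 mm⁴
  hole: d = -203.87 mm → contributes −3 264 969 mm⁴
Total I = 597 215 693 mm⁴.

Ix ≈ 5.97 × 10⁸ mm⁴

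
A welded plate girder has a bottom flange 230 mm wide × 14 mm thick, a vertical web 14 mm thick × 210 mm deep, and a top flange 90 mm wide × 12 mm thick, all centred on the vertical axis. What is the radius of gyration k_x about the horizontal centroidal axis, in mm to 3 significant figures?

k_x ≈ 88.4 mm

Decompose the section into non-overlapping parts with the origin at the bottom-left of its bounding rectangle.
Bottom plate: 230 × 14, A = 3 220 mm², y = 7 mm, Ī = 52 593 mm⁴.
Web plate: 14 × 210, A = 2 940 mm², y = 119 mm, Ī = 10 804 500 mm⁴.
Top plate: 90 × 12, A = 1 080 mm², y = 230 mm, Ī = 12 960 mm⁴.
Centroid: ȳ = ΣA·y / ΣA = 85.746 mm.
Transfer each piece to the horizontal centroidal axis using Ī + A·d² with d = y − 85.746:
  bottom plate: d = -78.746 mm → contributes +20 019 523 mm⁴
  web plate: d = 33.254 mm → contributes +14 055 664 mm⁴
  top plate: d = 144.25 mm → contributes +22 486 959 mm⁴
Total I = 56 562 146 mm⁴.
Radius of gyration: k = √(I/A) = √(56 562 146 / 7 240) = 88.388 mm.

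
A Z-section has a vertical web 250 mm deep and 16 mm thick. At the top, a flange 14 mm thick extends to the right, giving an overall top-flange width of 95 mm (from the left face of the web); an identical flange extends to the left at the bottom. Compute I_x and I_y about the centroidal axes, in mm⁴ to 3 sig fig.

Decompose the section into non-overlapping parts with the origin at the bottom-left of its bounding rectangle.
Web: 16 × 250, A = 4 000 mm², y = 125 mm, Ī = 20 833 333 mm⁴.
Top flange (beyond web): 79 × 14, A = 1 106 mm², y = 243 mm, Ī = 18 065 mm⁴.
Bottom flange (beyond web): 79 × 14, A = 1 106 mm², y = 7 mm, Ī = 18 065 mm⁴.
Centroid: ȳ = ΣA·y / ΣA = 125 mm.
Transfer each piece to the centroidal x-axis using Ī + A·d² with d = y − 125:
  web: d = 0 mm → contributes +20 833 333 mm⁴
  top flange (beyond web): d = 118 mm → contributes +15 418 009 mm⁴
  bottom flange (beyond web): d = -118 mm → contributes +15 418 009 mm⁴
Total I = 51 669 351 mm⁴.
For the y-axis: x̄ = 87 mm.
Repeating about the centroidal y-axis gives I_y = 6 226 583 mm⁴.

I_x ≈ 5.17 × 10⁷ mm⁴, I_y ≈ 6.23 × 10⁶ mm⁴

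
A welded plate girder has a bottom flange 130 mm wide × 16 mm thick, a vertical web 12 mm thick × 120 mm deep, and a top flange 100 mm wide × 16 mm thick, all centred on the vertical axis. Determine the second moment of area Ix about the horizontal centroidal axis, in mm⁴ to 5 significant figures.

Break the section into simple shapes (no overlaps), measuring from the bottom-left corner of the bounding box.
Bottom plate: 130 × 16, A = 2 080 mm², y = 8 mm, Ī = 44373.33 mm⁴.
Web plate: 12 × 120, A = 1 440 mm², y = 76 mm, Ī = 1 728 000 mm⁴.
Top plate: 100 × 16, A = 1 600 mm², y = 144 mm, Ī = 34133.33 mm⁴.
Centroid: ȳ = ΣA·y / ΣA = 69.625 mm.
Transfer each piece to the horizontal centroidal axis using Ī + A·d² with d = y − 69.625:
  bottom plate: d = -61.625 mm → contributes +7 943 466 mm⁴
  web plate: d = 6.375 mm → contributes +1 786 523 mm⁴
  top plate: d = 74.375 mm → contributes +8 884 758 mm⁴
Total I = 18 614 747 mm⁴.

Ix ≈ 1.8615 × 10⁷ mm⁴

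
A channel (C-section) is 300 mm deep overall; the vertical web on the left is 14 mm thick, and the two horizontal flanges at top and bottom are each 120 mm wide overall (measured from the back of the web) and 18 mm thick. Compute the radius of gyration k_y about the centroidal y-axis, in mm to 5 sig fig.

k_y ≈ 36.773 mm

Break the section into simple shapes (no overlaps), measuring from the bottom-left corner of the bounding box.
Web: 14 × 300, A = 4 200 mm², x = 7 mm, Ī = 68 600 mm⁴.
Top flange (beyond web): 106 × 18, A = 1 908 mm², x = 67 mm, Ī = 1 786 524 mm⁴.
Bottom flange (beyond web): 106 × 18, A = 1 908 mm², x = 67 mm, Ī = 1 786 524 mm⁴.
Centroid: x̄ = ΣA·x / ΣA = 35.56287 mm.
Transfer each piece to the centroidal y-axis using Ī + A·d² with d = x − 35.56287:
  web: d = -28.56287 mm → contributes +3 495 119 mm⁴
  top flange (beyond web): d = 31.43713 mm → contributes +3 672 187 mm⁴
  bottom flange (beyond web): d = 31.43713 mm → contributes +3 672 187 mm⁴
Total I = 10 839 492 mm⁴.
Radius of gyration: k = √(I/A) = √(10 839 492 / 8 016) = 36.77271 mm.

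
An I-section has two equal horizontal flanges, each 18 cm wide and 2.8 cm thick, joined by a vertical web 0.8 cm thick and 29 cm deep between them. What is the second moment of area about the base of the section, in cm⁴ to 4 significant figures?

I_base ≈ 6.429 × 10⁴ cm⁴

Treat the section as a set of non-overlapping primitives; coordinates are from the bounding-box lower-left.
Bottom flange: 18 × 2.8, A = 50.4 cm², y = 1.4 cm, Ī = 32.928 cm⁴.
Web: 0.8 × 29, A = 23.2 cm², y = 17.3 cm, Ī = 1625.93 cm⁴.
Top flange: 18 × 2.8, A = 50.4 cm², y = 33.2 cm, Ī = 32.928 cm⁴.
Transfer each piece to the base of the section using Ī + A·d² with d = y − 0:
  bottom flange: d = 1.4 cm → contributes +131.712 cm⁴
  web: d = 17.3 cm → contributes +8569.46 cm⁴
  top flange: d = 33.2 cm → contributes +55585.8 cm⁴
Total I = 64 287 cm⁴.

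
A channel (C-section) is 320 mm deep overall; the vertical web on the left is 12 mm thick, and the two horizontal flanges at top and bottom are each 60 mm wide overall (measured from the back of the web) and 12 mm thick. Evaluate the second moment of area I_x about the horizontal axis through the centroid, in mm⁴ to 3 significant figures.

Break the section into simple shapes (no overlaps), measuring from the bottom-left corner of the bounding box.
Web: 12 × 320, A = 3 840 mm², y = 160 mm, Ī = 32 768 000 mm⁴.
Top flange (beyond web): 48 × 12, A = 576 mm², y = 314 mm, Ī = 6 912 mm⁴.
Bottom flange (beyond web): 48 × 12, A = 576 mm², y = 6 mm, Ī = 6 912 mm⁴.
By symmetry the centroid is at mid-height, ȳ = 160 mm.
Transfer each piece to the horizontal axis through the centroid using Ī + A·d² with d = y − 160:
  web: d = 0 mm → contributes +32 768 000 mm⁴
  top flange (beyond web): d = 154 mm → contributes +13 667 328 mm⁴
  bottom flange (beyond web): d = -154 mm → contributes +13 667 328 mm⁴
Total I = 60 102 656 mm⁴.

I_x ≈ 6.01 × 10⁷ mm⁴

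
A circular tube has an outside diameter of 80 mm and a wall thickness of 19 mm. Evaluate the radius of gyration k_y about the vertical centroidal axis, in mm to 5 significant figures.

k_y ≈ 22.589 mm

Split into non-overlapping primitives; take the origin at the lower-left of the bounding box.
Outer circle: ⌀80, A = 5026.548 mm², x = 40 mm, Ī = 2 010 619 mm⁴.
Bore (subtracted): ⌀42, A = 1385.442 mm², x = 40 mm, Ī = 152 745 mm⁴.
By symmetry the centroid is at mid-width, x̄ = 40 mm.
All pieces are centred on the vertical centroidal axis, so I = ΣĪ (holes subtracted) = 1 857 874 mm⁴.
Radius of gyration: k = √(I/A) = √(1 857 874 / 3641.106) = 22.58871 mm.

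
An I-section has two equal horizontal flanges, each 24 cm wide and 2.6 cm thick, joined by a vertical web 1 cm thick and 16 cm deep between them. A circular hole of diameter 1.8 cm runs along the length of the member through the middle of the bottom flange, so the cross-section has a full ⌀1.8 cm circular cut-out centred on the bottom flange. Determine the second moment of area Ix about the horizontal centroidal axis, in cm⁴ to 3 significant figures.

Ix ≈ 1.10 × 10⁴ cm⁴

Decompose the section into non-overlapping parts with the origin at the bottom-left of its bounding rectangle.
Bottom flange: 24 × 2.6, A = 62.4 cm², y = 1.3 cm, Ī = 35.152 cm⁴.
Web: 1 × 16, A = 16 cm², y = 10.6 cm, Ī = 341.33 cm⁴.
Top flange: 24 × 2.6, A = 62.4 cm², y = 19.9 cm, Ī = 35.152 cm⁴.
Hole (subtracted): ⌀1.8, A = 2.5447 cm², y = 1.3 cm, Ī = 0.5153 cm⁴.
Centroid: ȳ = ΣA·y / ΣA = 10.771 cm.
Transfer each piece to the horizontal centroidal axis using Ī + A·d² with d = y − 10.771:
  bottom flange: d = -9.4712 cm → contributes +5632.6 cm⁴
  web: d = -0.17117 cm → contributes +341.8 cm⁴
  top flange: d = 9.1288 cm → contributes +5235.3 cm⁴
  hole: d = -9.4712 cm → contributes −228.78 cm⁴
Total I = 10 981 cm⁴.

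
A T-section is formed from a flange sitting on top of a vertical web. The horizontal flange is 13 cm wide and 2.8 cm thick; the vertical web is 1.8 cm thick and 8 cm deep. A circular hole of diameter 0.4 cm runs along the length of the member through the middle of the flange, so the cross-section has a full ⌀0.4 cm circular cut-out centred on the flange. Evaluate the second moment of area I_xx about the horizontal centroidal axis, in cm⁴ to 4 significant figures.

I_xx ≈ 401.2 cm⁴

Treat the section as a set of non-overlapping primitives; coordinates are from the bounding-box lower-left.
Flange: 13 × 2.8, A = 36.4 cm², y = 9.4 cm, Ī = 23.7813 cm⁴.
Web: 1.8 × 8, A = 14.4 cm², y = 4 cm, Ī = 76.8 cm⁴.
Hole (subtracted): ⌀0.4, A = 0.125664 cm², y = 9.4 cm, Ī = 0.00125664 cm⁴.
Centroid: ȳ = ΣA·y / ΣA = 7.8655 cm.
Transfer each piece to the horizontal centroidal axis using Ī + A·d² with d = y − 7.8655:
  flange: d = 1.5345 cm → contributes +109.493 cm⁴
  web: d = -3.8655 cm → contributes +291.966 cm⁴
  hole: d = 1.5345 cm → contributes −0.297157 cm⁴
Total I = 401.161 cm⁴.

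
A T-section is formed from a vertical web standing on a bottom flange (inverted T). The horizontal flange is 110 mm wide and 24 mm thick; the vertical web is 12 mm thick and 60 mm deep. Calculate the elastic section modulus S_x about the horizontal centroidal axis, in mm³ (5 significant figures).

S_x ≈ 2.1280 × 10⁴ mm³

Split into non-overlapping primitives; take the origin at the lower-left of the bounding box.
Flange: 110 × 24, A = 2 640 mm², y = 12 mm, Ī = 126 720 mm⁴.
Web: 12 × 60, A = 720 mm², y = 54 mm, Ī = 216 000 mm⁴.
Centroid: ȳ = ΣA·y / ΣA = 21 mm.
Transfer each piece to the horizontal centroidal axis using Ī + A·d² with d = y − 21:
  flange: d = -9 mm → contributes +340 560 mm⁴
  web: d = 33 mm → contributes +1 000 080 mm⁴
Total I = 1 340 640 mm⁴.
Extreme fibre distance c = 63 mm; S = I/c = 21 280 mm³.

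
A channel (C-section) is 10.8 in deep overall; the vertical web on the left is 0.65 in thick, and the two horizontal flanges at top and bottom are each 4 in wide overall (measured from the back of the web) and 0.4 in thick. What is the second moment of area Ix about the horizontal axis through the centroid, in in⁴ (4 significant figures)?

Ix ≈ 140.7 in⁴

Split into non-overlapping primitives; take the origin at the lower-left of the bounding box.
Web: 0.65 × 10.8, A = 7.02 in², y = 5.4 in, Ī = 68.2344 in⁴.
Top flange (beyond web): 3.35 × 0.4, A = 1.34 in², y = 10.6 in, Ī = 0.0178667 in⁴.
Bottom flange (beyond web): 3.35 × 0.4, A = 1.34 in², y = 0.2 in, Ī = 0.0178667 in⁴.
By symmetry the centroid is at mid-height, ȳ = 5.4 in.
Transfer each piece to the horizontal axis through the centroid using Ī + A·d² with d = y − 5.4:
  web: d = 0 in → contributes +68.2344 in⁴
  top flange (beyond web): d = 5.2 in → contributes +36.2515 in⁴
  bottom flange (beyond web): d = -5.2 in → contributes +36.2515 in⁴
Total I = 140.737 in⁴.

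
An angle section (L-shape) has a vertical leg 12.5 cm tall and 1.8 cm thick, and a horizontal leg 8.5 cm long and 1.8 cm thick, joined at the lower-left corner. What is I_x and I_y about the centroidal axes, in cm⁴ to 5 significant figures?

I_x ≈ 520.96 cm⁴, I_y ≈ 193.01 cm⁴

Break the section into simple shapes (no overlaps), measuring from the bottom-left corner of the bounding box.
Vertical leg: 1.8 × 12.5, A = 22.5 cm², y = 6.25 cm, Ī = 292.9688 cm⁴.
Horizontal leg (remainder): 6.7 × 1.8, A = 12.06 cm², y = 0.9 cm, Ī = 3.2562 cm⁴.
Centroid: ȳ = ΣA·y / ΣA = 4.383073 cm.
Transfer each piece to the centroidal x-axis using Ī + A·d² with d = y − 4.383073:
  vertical leg: d = 1.866927 cm → contributes +371.3906 cm⁴
  horizontal leg (remainder): d = -3.483073 cm → contributes +149.5657 cm⁴
Total I = 520.9563 cm⁴.
For the y-axis: x̄ = 2.383073 cm.
Repeating about the centroidal y-axis gives I_y = 193.0083 cm⁴.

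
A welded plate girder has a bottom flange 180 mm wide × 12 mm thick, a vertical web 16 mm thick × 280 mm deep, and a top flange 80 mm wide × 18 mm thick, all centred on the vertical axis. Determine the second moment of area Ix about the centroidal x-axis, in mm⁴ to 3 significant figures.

Decompose the section into non-overlapping parts with the origin at the bottom-left of its bounding rectangle.
Bottom plate: 180 × 12, A = 2 160 mm², y = 6 mm, Ī = 25 920 mm⁴.
Web plate: 16 × 280, A = 4 480 mm², y = 152 mm, Ī = 29 269 333 mm⁴.
Top plate: 80 × 18, A = 1 440 mm², y = 301 mm, Ī = 38 880 mm⁴.
Centroid: ȳ = ΣA·y / ΣA = 139.52 mm.
Transfer each piece to the centroidal x-axis using Ī + A·d² with d = y − 139.52:
  bottom plate: d = -133.52 mm → contributes +38 536 257 mm⁴
  web plate: d = 12.475 mm → contributes +29 966 564 mm⁴
  top plate: d = 161.48 mm → contributes +37 585 808 mm⁴
Total I = 106 088 628 mm⁴.

Ix ≈ 1.06 × 10⁸ mm⁴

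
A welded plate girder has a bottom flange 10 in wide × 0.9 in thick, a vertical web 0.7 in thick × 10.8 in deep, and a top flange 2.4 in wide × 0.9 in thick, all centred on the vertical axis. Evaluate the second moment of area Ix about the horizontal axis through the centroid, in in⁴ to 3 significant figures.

Treat the section as a set of non-overlapping primitives; coordinates are from the bounding-box lower-left.
Bottom plate: 10 × 0.9, A = 9 in², y = 0.45 in, Ī = 0.6075 in⁴.
Web plate: 0.7 × 10.8, A = 7.56 in², y = 6.3 in, Ī = 73.483 in⁴.
Top plate: 2.4 × 0.9, A = 2.16 in², y = 12.15 in, Ī = 0.1458 in⁴.
Centroid: ȳ = ΣA·y / ΣA = 4.1625 in.
Transfer each piece to the horizontal axis through the centroid using Ī + A·d² with d = y − 4.1625:
  bottom plate: d = -3.7125 in → contributes +124.65 in⁴
  web plate: d = 2.1375 in → contributes +108.02 in⁴
  top plate: d = 7.9875 in → contributes +137.95 in⁴
Total I = 370.63 in⁴.

Ix ≈ 371 in⁴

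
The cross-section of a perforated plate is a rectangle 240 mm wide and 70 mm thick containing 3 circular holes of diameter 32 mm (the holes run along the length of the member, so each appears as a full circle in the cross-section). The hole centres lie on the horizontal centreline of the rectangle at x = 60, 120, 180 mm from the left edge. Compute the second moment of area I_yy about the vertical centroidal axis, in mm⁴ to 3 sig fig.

Split into non-overlapping primitives; take the origin at the lower-left of the bounding box.
Plate: 240 × 70, A = 16 800 mm², x = 120 mm, Ī = 80 640 000 mm⁴.
Hole 1 (subtracted): ⌀32, A = 804.25 mm², x = 60 mm, Ī = 51 472 mm⁴.
Hole 2 (subtracted): ⌀32, A = 804.25 mm², x = 120 mm, Ī = 51 472 mm⁴.
Hole 3 (subtracted): ⌀32, A = 804.25 mm², x = 180 mm, Ī = 51 472 mm⁴.
By symmetry the centroid is at mid-width, x̄ = 120 mm.
Transfer each piece to the vertical centroidal axis using Ī + A·d² with d = x − 120:
  plate: d = 0 mm → contributes +80 640 000 mm⁴
  hole 1: d = -60 mm → contributes −2 946 764 mm⁴
  hole 2: d = 0 mm → contributes −51 472 mm⁴
  hole 3: d = 60 mm → contributes −2 946 764 mm⁴
Total I = 74 695 001 mm⁴.

I_yy ≈ 7.47 × 10⁷ mm⁴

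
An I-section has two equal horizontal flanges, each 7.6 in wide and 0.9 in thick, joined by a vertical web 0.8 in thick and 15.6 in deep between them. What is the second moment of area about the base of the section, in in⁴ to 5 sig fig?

I_base ≈ 3165.2 in⁴

Split into non-overlapping primitives; take the origin at the lower-left of the bounding box.
Bottom flange: 7.6 × 0.9, A = 6.84 in², y = 0.45 in, Ī = 0.4617 in⁴.
Web: 0.8 × 15.6, A = 12.48 in², y = 8.7 in, Ī = 253.0944 in⁴.
Top flange: 7.6 × 0.9, A = 6.84 in², y = 16.95 in, Ī = 0.4617 in⁴.
Transfer each piece to the base of the section using Ī + A·d² with d = y − 0:
  bottom flange: d = 0.45 in → contributes +1.8468 in⁴
  web: d = 8.7 in → contributes +1197.706 in⁴
  top flange: d = 16.95 in → contributes +1965.611 in⁴
Total I = 3165.163 in⁴.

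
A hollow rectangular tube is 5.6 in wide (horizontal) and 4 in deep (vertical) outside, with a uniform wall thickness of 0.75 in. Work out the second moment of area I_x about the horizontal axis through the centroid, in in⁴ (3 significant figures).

Treat the section as a set of non-overlapping primitives; coordinates are from the bounding-box lower-left.
Outer rectangle: 5.6 × 4, A = 22.4 in², y = 2 in, Ī = 29.867 in⁴.
Inner void (subtracted): 4.1 × 2.5, A = 10.25 in², y = 2 in, Ī = 5.3385 in⁴.
By symmetry the centroid is at mid-height, ȳ = 2 in.
All pieces are centred on the horizontal axis through the centroid, so I = ΣĪ (holes subtracted) = 24.528 in⁴.

I_x ≈ 24.5 in⁴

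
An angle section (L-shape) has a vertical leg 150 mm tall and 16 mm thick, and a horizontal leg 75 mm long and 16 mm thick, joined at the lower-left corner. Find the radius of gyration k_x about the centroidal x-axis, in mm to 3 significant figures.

k_x ≈ 47.6 mm

Break the section into simple shapes (no overlaps), measuring from the bottom-left corner of the bounding box.
Vertical leg: 16 × 150, A = 2 400 mm², y = 75 mm, Ī = 4 500 000 mm⁴.
Horizontal leg (remainder): 59 × 16, A = 944 mm², y = 8 mm, Ī = 20 139 mm⁴.
Centroid: ȳ = ΣA·y / ΣA = 56.086 mm.
Transfer each piece to the centroidal x-axis using Ī + A·d² with d = y − 56.086:
  vertical leg: d = 18.914 mm → contributes +5 358 563 mm⁴
  horizontal leg (remainder): d = -48.086 mm → contributes +2 202 927 mm⁴
Total I = 7 561 490 mm⁴.
Radius of gyration: k = √(I/A) = √(7 561 490 / 3 344) = 47.552 mm.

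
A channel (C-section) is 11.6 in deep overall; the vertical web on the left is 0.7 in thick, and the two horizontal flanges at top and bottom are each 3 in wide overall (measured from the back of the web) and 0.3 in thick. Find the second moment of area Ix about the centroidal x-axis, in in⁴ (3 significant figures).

Treat the section as a set of non-overlapping primitives; coordinates are from the bounding-box lower-left.
Web: 0.7 × 11.6, A = 8.12 in², y = 5.8 in, Ī = 91.052 in⁴.
Top flange (beyond web): 2.3 × 0.3, A = 0.69 in², y = 11.45 in, Ī = 0.005175 in⁴.
Bottom flange (beyond web): 2.3 × 0.3, A = 0.69 in², y = 0.15 in, Ī = 0.005175 in⁴.
By symmetry the centroid is at mid-height, ȳ = 5.8 in.
Transfer each piece to the centroidal x-axis using Ī + A·d² with d = y − 5.8:
  web: d = 0 in → contributes +91.052 in⁴
  top flange (beyond web): d = 5.65 in → contributes +22.032 in⁴
  bottom flange (beyond web): d = -5.65 in → contributes +22.032 in⁴
Total I = 135.12 in⁴.

Ix ≈ 135 in⁴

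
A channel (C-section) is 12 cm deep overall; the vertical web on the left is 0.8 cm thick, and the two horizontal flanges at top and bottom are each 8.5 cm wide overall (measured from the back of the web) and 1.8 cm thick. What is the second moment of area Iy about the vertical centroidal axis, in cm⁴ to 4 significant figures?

Iy ≈ 266.3 cm⁴

Split into non-overlapping primitives; take the origin at the lower-left of the bounding box.
Web: 0.8 × 12, A = 9.6 cm², x = 0.4 cm, Ī = 0.512 cm⁴.
Top flange (beyond web): 7.7 × 1.8, A = 13.86 cm², x = 4.65 cm, Ī = 68.48 cm⁴.
Bottom flange (beyond web): 7.7 × 1.8, A = 13.86 cm², x = 4.65 cm, Ī = 68.48 cm⁴.
Centroid: x̄ = ΣA·x / ΣA = 3.55675 cm.
Transfer each piece to the vertical centroidal axis using Ī + A·d² with d = x − 3.55675:
  web: d = -3.15675 cm → contributes +96.1768 cm⁴
  top flange (beyond web): d = 1.09325 cm → contributes +85.0453 cm⁴
  bottom flange (beyond web): d = 1.09325 cm → contributes +85.0453 cm⁴
Total I = 266.267 cm⁴.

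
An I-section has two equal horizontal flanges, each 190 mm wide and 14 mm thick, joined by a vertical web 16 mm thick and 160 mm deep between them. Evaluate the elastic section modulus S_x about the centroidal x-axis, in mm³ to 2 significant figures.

Decompose the section into non-overlapping parts with the origin at the bottom-left of its bounding rectangle.
Bottom flange: 190 × 14, A = 2 660 mm², y = 7 mm, Ī = 43 447 mm⁴.
Web: 16 × 160, A = 2 560 mm², y = 94 mm, Ī = 5 461 333 mm⁴.
Top flange: 190 × 14, A = 2 660 mm², y = 181 mm, Ī = 43 447 mm⁴.
By symmetry the centroid is at mid-height, ȳ = 94 mm.
Transfer each piece to the centroidal x-axis using Ī + A·d² with d = y − 94:
  bottom flange: d = -87 mm → contributes +20 176 987 mm⁴
  web: d = 0 mm → contributes +5 461 333 mm⁴
  top flange: d = 87 mm → contributes +20 176 987 mm⁴
Total I = 45 815 307 mm⁴.
Extreme fibre distance c = 94 mm; S = I/c = 487 397 mm³.

S_x ≈ 4.9 × 10⁵ mm³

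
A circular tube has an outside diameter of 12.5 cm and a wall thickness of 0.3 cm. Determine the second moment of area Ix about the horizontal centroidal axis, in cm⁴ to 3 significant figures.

Ix ≈ 214 cm⁴

Split into non-overlapping primitives; take the origin at the lower-left of the bounding box.
Outer circle: ⌀12.5, A = 122.72 cm², y = 6.25 cm, Ī = 1198.4 cm⁴.
Bore (subtracted): ⌀11.9, A = 111.22 cm², y = 6.25 cm, Ī = 984.37 cm⁴.
By symmetry the centroid is at mid-height, ȳ = 6.25 cm.
All pieces are centred on the horizontal centroidal axis, so I = ΣĪ (holes subtracted) = 214.05 cm⁴.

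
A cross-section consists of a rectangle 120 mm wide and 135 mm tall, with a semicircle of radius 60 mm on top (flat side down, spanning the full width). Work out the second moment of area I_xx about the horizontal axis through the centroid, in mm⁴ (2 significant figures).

Break the section into simple shapes (no overlaps), measuring from the bottom-left corner of the bounding box.
Rectangular body: 120 × 135, A = 16 200 mm², y = 67.5 mm, Ī = 24 603 750 mm⁴.
Semicircular cap: semicircle r = 60, A = 5 655 mm², y = 160.5 mm, Ī = 1 422 450 mm⁴.
Centroid: ȳ = ΣA·y / ΣA = 91.55 mm.
Transfer each piece to the horizontal axis through the centroid using Ī + A·d² with d = y − 91.55:
  rectangular body: d = -24.05 mm → contributes +33 977 221 mm⁴
  semicircular cap: d = 68.91 mm → contributes +28 275 466 mm⁴
Total I = 62 252 687 mm⁴.

I_xx ≈ 6.2 × 10⁷ mm⁴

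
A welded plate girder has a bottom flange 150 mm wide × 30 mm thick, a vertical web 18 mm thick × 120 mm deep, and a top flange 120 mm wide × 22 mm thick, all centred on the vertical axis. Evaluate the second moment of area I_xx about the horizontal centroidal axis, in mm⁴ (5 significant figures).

Split into non-overlapping primitives; take the origin at the lower-left of the bounding box.
Bottom plate: 150 × 30, A = 4 500 mm², y = 15 mm, Ī = 337 500 mm⁴.
Web plate: 18 × 120, A = 2 160 mm², y = 90 mm, Ī = 2 592 000 mm⁴.
Top plate: 120 × 22, A = 2 640 mm², y = 161 mm, Ī = 106 480 mm⁴.
Centroid: ȳ = ΣA·y / ΣA = 73.86452 mm.
Transfer each piece to the horizontal centroidal axis using Ī + A·d² with d = y − 73.86452:
  bottom plate: d = -58.86452 mm → contributes +15 930 141 mm⁴
  web plate: d = 16.13548 mm → contributes +3 154 364 mm⁴
  top plate: d = 87.13548 mm → contributes +20 150 924 mm⁴
Total I = 39 235 429 mm⁴.

I_xx ≈ 3.9235 × 10⁷ mm⁴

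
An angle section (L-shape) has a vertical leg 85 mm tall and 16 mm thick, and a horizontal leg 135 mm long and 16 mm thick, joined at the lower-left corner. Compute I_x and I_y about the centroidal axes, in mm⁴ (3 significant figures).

Treat the section as a set of non-overlapping primitives; coordinates are from the bounding-box lower-left.
Vertical leg: 16 × 85, A = 1 360 mm², y = 42.5 mm, Ī = 818 833 mm⁴.
Horizontal leg (remainder): 119 × 16, A = 1 904 mm², y = 8 mm, Ī = 40 619 mm⁴.
Centroid: ȳ = ΣA·y / ΣA = 22.375 mm.
Transfer each piece to the centroidal x-axis using Ī + A·d² with d = y − 22.375:
  vertical leg: d = 20.125 mm → contributes +1 369 655 mm⁴
  horizontal leg (remainder): d = -14.375 mm → contributes +434 062 mm⁴
Total I = 1 803 717 mm⁴.
For the y-axis: x̄ = 47.375 mm.
Repeating about the centroidal y-axis gives I_y = 5 890 517 mm⁴.

I_x ≈ 1.80 × 10⁶ mm⁴, I_y ≈ 5.89 × 10⁶ mm⁴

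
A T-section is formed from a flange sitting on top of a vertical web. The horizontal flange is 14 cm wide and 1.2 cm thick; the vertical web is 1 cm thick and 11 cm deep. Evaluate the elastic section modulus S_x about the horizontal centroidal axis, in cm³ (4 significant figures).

Treat the section as a set of non-overlapping primitives; coordinates are from the bounding-box lower-left.
Flange: 14 × 1.2, A = 16.8 cm², y = 11.6 cm, Ī = 2.016 cm⁴.
Web: 1 × 11, A = 11 cm², y = 5.5 cm, Ī = 110.917 cm⁴.
Centroid: ȳ = ΣA·y / ΣA = 9.18633 cm.
Transfer each piece to the horizontal centroidal axis using Ī + A·d² with d = y − 9.18633:
  flange: d = 2.41367 cm → contributes +99.8894 cm⁴
  web: d = -3.68633 cm → contributes +260.396 cm⁴
Total I = 360.285 cm⁴.
Extreme fibre distance c = 9.18633 cm; S = I/c = 39.2197 cm³.

S_x ≈ 39.22 cm³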